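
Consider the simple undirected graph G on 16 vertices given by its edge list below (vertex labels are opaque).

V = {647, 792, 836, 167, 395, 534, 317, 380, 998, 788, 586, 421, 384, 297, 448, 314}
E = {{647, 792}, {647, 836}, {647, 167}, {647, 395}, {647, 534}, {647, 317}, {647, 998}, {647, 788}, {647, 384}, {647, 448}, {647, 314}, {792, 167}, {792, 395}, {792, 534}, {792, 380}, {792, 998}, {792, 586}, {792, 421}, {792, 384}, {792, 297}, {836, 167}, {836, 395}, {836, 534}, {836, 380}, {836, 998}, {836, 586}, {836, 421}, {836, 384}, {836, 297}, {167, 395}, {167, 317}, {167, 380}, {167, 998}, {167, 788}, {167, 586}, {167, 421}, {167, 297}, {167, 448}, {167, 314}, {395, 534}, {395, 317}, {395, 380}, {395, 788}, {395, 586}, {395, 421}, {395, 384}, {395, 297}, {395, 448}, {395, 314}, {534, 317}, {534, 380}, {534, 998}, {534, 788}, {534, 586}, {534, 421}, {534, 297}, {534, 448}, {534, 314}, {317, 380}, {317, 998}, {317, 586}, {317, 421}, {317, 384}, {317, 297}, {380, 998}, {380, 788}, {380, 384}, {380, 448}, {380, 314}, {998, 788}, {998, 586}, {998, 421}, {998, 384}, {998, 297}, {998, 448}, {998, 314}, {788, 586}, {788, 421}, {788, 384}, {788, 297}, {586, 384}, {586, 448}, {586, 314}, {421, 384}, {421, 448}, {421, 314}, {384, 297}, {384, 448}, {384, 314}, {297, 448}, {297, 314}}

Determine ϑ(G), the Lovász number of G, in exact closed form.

N(317) = {647, 167, 395, 534, 380, 998, 586, 421, 384, 297}, |N(317)| = 10.
Vertex 314 has 10 neighbors: 647, 167, 395, 534, 380, 998, 586, 421, 384, 297.
deg(380) = 11; N(380) = {792, 836, 167, 395, 534, 317, 998, 788, 384, 448, 314}.
N(421) = {792, 836, 167, 395, 534, 317, 998, 788, 384, 448, 314}, |N(421)| = 11.
4 parts of sizes [6, 5, 3, 2]; α(G) = 6 = ϑ (perfect).
Numerically 6.000000000.
Sandwich: α(G)=6 ≤ ϑ(G)=6 ≤ χ(Ḡ)=6 (collapsed).

6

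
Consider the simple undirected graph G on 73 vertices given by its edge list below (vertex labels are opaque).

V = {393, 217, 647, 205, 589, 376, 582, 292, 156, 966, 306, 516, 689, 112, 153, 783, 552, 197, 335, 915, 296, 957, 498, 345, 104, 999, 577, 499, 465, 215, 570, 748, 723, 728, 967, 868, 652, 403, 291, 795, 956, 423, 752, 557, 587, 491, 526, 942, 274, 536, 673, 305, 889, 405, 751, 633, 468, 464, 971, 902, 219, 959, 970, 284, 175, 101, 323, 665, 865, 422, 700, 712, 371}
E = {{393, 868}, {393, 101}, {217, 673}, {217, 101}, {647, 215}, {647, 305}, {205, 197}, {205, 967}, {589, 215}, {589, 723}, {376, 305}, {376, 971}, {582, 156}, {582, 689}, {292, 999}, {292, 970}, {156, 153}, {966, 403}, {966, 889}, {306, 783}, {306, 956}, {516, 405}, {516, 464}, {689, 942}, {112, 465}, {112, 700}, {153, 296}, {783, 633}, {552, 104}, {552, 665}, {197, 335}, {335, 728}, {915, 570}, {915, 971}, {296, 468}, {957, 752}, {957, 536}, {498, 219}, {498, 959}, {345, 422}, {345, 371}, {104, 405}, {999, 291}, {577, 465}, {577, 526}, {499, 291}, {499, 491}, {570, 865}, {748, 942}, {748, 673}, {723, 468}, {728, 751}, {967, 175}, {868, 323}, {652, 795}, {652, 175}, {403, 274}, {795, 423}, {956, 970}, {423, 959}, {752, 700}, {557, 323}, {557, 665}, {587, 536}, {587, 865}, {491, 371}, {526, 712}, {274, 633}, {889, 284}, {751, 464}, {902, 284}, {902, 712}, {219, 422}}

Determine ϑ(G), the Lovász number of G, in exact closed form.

N(957) = {752, 536}, |N(957)| = 2.
Vertex 296 has 2 neighbors: 153, 468.
N(175) = {967, 652}, |N(175)| = 2.
Vertex 589 has 2 neighbors: 215, 723.
73-vertex 2-regular graph: this is C_{73}, the 73-cycle.
spec(A) ≈ [2.0, 1.9926, 1.97044, 1.9337, 1.88263, 1.81764, 1.73918, 1.64785, 1.54431, 1.42935, 1.3038, 1.1686, 1.02474, 0.8733, 0.7154, 0.55219, 0.3849, 0.21476, 0.04303, -0.12902, -0.30011, -0.46898, -0.63438, -0.79509, -0.9499, -1.09769, -1.23734, -1.36784, -1.48821, -1.59756, -1.69508, -1.78006, -1.85185, -1.90993, -1.95388, -1.98335, -1.99815] (distinct, 5 d.p.).
With N=73: ϑ(G) = 73·(-(-1)*2*cos(pi/73))/(2−(-2*cos(pi/73))) = 73*cos(pi/73)/(cos(pi/73) + 1).
≈ 36.483094774 (to 9 d.p.).
Check 36 ≤ 73*cos(pi/73)/(cos(pi/73) + 1) ≤ 37: both strict.

73*cos(pi/73)/(cos(pi/73) + 1)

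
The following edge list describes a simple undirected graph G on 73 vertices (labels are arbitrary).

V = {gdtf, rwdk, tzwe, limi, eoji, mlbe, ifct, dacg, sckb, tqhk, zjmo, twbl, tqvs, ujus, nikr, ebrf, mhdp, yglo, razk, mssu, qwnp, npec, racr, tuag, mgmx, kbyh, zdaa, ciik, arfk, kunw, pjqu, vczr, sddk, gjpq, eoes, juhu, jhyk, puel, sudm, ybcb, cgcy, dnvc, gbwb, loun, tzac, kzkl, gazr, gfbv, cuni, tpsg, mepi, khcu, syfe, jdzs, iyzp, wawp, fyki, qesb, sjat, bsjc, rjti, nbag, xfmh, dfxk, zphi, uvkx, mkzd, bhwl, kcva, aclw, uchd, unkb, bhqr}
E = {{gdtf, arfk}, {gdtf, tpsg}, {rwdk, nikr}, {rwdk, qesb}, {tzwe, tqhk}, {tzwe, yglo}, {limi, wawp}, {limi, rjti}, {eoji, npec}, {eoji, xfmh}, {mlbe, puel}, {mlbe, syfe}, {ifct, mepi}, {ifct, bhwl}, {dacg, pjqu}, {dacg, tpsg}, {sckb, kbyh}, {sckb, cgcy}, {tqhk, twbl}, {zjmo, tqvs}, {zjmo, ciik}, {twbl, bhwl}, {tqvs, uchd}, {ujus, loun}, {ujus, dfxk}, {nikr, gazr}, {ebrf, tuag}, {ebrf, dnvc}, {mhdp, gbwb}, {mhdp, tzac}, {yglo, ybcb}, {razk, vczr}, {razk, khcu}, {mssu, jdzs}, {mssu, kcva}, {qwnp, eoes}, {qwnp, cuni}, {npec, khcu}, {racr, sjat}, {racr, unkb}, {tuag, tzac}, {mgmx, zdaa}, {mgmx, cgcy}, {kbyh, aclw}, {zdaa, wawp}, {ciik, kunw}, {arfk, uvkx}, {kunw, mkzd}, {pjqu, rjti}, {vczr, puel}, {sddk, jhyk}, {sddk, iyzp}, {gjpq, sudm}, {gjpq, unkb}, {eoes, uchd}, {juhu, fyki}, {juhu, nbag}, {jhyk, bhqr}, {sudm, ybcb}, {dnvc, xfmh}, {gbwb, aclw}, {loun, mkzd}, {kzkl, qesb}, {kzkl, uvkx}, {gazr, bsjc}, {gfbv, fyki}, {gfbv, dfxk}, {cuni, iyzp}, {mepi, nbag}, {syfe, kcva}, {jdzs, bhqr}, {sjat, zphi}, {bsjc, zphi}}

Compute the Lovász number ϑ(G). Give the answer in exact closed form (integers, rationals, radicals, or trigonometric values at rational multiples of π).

73*cos(pi/73)/(cos(pi/73) + 1)

N(uvkx) = {arfk, kzkl}, |N(uvkx)| = 2.
deg(nbag) = 2; N(nbag) = {juhu, mepi}.
deg(wawp) = 2; N(wawp) = {limi, zdaa}.
deg(rwdk) = 2; N(rwdk) = {nikr, qesb}.
73-vertex 2-regular graph: this is C_{73}, the 73-cycle.
Distinct eigenvalues (to 3 d.p.): [2.0, 1.993, 1.97, 1.934, 1.883, 1.818, 1.739, 1.648, 1.544, 1.429, 1.304, 1.169, 1.025, 0.873, 0.715, 0.552, 0.385, 0.215, 0.043, -0.129, -0.3, -0.469, -0.634, -0.795, -0.95, -1.098, -1.237, -1.368, -1.488, -1.598, -1.695, -1.78, -1.852, -1.91, -1.954, -1.983, -1.998].
ϑ = −N·λ_min/(λ_max−λ_min) = −73·(-2*cos(pi/73))/(2−(-2*cos(pi/73))) = 73*cos(pi/73)/(cos(pi/73) + 1).
≈ 36.483094774 (to 9 d.p.).
Lovász sandwich 36 ≤ 73*cos(pi/73)/(cos(pi/73) + 1) ≤ 37: both strict.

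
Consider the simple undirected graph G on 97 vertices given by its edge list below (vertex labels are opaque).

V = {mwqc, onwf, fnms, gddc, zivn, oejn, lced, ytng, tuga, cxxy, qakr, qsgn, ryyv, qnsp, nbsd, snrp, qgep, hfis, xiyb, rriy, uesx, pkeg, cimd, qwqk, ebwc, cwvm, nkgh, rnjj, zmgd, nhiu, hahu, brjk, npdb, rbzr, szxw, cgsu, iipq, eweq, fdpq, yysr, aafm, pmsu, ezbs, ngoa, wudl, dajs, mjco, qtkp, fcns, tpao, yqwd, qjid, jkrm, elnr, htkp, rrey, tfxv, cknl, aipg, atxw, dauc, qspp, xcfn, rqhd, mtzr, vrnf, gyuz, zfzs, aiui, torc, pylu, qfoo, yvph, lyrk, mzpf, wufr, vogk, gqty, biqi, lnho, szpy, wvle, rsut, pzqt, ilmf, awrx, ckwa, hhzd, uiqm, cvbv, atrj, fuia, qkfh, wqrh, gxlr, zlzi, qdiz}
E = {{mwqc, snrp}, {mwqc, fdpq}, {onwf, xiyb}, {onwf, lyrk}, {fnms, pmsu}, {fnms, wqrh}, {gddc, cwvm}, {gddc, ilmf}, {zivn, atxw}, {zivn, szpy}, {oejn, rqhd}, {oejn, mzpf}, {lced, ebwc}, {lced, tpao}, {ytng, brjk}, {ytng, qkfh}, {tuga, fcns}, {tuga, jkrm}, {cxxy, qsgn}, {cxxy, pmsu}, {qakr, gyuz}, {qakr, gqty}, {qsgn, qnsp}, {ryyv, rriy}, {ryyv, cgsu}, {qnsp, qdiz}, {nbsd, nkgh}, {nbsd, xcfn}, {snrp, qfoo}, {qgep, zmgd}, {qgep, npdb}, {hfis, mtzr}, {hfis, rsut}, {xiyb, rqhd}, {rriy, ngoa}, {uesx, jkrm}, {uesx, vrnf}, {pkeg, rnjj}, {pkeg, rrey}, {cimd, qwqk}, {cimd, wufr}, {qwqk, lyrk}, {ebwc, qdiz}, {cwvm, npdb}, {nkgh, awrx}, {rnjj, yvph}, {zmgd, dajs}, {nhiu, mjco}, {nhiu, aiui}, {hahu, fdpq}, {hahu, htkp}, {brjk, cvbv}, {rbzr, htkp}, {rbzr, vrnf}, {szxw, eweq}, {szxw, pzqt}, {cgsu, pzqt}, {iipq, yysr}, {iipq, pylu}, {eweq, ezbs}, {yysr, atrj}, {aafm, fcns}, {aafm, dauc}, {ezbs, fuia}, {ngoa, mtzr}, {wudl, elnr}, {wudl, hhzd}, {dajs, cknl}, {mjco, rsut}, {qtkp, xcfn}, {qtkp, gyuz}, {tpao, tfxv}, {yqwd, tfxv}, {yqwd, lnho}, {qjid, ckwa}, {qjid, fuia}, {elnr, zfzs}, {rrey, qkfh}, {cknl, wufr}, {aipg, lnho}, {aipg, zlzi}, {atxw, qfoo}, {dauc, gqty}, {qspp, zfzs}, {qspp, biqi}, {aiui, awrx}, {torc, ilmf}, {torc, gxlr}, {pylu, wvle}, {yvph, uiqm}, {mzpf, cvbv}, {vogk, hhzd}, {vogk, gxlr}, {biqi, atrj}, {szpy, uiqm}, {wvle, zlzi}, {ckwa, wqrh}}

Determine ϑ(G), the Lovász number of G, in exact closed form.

N(fnms) = {pmsu, wqrh}, |N(fnms)| = 2.
N(mzpf) = {oejn, cvbv}, |N(mzpf)| = 2.
Vertex szpy has 2 neighbors: zivn, uiqm.
Vertex lced has 2 neighbors: ebwc, tpao.
97-vertex 2-regular graph: the odd cycle C_{97}.
A has 49 distinct eigenvalues ≈ [2.0, 1.995806, 1.98324, 1.962356, 1.933242, 1.896018, 1.850842, 1.797903, 1.737423, 1.669656, 1.594886, 1.513426, 1.425618, 1.33183, 1.232457, 1.127914, 1.01864, 0.905094, 0.787752, 0.667105, 0.54366, 0.417935, 0.290457, 0.161761, 0.032386, -0.097124, -0.226228, -0.354382, -0.48105, -0.6057, -0.72781, -0.846867, -0.962372, -1.07384, -1.180805, -1.282816, -1.379448, -1.470293, -1.554971, -1.633127, -1.704434, -1.768591, -1.82533, -1.874413, -1.915635, -1.948821, -1.973833, -1.990567, -1.998951].
Lovász: ϑ = −97(-2*cos(pi/97))/(2+-(-1)*2*cos(pi/97)) = 97*cos(pi/97)/(cos(pi/97) + 1).
Numerically 48.487279214.
Sandwich: α(G)=48 ≤ ϑ(G)=97*cos(pi/97)/(cos(pi/97) + 1) ≤ χ(Ḡ)=49 (both strict).

97*cos(pi/97)/(cos(pi/97) + 1)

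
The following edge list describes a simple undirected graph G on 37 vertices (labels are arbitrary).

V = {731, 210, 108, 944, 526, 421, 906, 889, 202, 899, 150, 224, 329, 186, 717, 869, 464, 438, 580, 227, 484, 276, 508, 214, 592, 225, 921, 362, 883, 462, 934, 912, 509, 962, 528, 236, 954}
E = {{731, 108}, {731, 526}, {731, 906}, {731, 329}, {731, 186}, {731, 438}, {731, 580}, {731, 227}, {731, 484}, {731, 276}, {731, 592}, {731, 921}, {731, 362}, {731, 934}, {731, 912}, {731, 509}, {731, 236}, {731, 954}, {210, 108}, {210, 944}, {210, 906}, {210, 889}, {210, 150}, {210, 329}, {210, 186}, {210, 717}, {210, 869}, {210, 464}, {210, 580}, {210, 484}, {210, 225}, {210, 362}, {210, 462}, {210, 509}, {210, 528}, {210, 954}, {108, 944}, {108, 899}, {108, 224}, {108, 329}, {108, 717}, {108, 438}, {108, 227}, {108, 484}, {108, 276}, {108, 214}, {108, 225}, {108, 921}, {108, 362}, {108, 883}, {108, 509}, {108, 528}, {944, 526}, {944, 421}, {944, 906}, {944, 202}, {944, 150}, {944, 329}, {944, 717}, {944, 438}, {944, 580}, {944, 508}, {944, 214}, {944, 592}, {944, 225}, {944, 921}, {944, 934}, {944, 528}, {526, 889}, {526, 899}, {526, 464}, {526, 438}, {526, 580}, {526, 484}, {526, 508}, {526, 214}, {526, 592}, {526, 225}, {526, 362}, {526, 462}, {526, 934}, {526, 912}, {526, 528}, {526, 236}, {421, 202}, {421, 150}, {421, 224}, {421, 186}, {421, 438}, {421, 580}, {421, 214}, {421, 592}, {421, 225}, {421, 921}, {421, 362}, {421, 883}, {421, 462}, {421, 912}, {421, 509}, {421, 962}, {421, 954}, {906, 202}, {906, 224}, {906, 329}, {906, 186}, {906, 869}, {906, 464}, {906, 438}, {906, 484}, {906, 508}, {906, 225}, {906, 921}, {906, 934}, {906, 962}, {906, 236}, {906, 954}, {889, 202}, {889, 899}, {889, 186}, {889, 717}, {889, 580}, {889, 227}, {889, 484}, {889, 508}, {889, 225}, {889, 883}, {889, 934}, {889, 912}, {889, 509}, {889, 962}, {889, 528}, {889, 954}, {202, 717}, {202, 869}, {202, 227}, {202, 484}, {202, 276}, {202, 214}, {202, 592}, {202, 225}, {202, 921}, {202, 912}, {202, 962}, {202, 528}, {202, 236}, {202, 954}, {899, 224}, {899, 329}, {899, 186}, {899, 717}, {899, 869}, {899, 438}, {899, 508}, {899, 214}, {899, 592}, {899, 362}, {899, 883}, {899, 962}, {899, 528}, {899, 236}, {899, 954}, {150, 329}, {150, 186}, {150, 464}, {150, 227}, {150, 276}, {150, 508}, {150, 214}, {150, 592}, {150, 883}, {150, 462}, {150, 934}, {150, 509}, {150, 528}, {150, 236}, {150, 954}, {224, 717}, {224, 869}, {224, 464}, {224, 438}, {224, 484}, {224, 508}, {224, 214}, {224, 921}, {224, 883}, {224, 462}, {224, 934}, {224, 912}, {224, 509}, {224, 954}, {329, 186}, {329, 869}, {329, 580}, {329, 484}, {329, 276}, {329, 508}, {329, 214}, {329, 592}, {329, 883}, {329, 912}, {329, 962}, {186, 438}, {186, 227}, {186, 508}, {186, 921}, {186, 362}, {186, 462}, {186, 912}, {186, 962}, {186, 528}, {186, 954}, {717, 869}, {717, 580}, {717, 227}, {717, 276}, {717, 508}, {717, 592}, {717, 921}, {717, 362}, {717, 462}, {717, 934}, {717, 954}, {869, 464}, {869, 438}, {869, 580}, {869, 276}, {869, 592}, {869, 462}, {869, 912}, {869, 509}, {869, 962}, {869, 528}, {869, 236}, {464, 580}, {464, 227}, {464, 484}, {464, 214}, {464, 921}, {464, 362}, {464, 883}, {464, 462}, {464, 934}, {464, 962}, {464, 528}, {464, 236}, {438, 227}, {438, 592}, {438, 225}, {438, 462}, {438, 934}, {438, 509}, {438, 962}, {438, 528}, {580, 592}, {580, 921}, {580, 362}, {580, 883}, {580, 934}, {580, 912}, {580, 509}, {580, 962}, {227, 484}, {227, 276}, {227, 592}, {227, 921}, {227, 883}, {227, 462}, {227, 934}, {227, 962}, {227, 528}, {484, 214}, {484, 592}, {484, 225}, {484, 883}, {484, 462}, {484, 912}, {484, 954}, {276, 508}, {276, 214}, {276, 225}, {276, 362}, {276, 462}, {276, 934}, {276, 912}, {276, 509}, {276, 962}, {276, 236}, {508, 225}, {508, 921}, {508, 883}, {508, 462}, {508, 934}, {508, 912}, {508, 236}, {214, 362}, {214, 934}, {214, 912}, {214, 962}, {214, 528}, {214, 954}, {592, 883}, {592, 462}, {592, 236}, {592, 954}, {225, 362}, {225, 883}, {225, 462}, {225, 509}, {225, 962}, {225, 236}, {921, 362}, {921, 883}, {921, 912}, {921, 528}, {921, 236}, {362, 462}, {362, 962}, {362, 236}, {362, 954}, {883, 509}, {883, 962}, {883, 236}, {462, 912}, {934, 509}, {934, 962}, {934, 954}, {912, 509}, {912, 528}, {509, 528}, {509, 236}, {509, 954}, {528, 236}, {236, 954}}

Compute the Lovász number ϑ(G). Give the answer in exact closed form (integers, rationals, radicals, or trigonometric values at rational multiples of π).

N(462) = {210, 526, 421, 150, 224, 186, 717, 869, 464, 438, 227, 484, 276, 508, 592, 225, 362, 912}, |N(462)| = 18.
deg(276) = 18; N(276) = {731, 108, 202, 150, 329, 717, 869, 227, 508, 214, 225, 362, 462, 934, 912, 509, 962, 236}.
deg(717) = 18; N(717) = {210, 108, 944, 889, 202, 899, 224, 869, 580, 227, 276, 508, 592, 921, 362, 462, 934, 954}.
N(421) = {944, 202, 150, 224, 186, 438, 580, 214, 592, 225, 921, 362, 883, 462, 912, 509, 962, 954}, |N(421)| = 18.
Regular of degree 18 on 37 vertices: SR(37,18,8,9) — a Paley graph.
A has 3 distinct eigenvalues ≈ [18.0, 2.541381, -3.541381].
ϑ = −N·λ_min/(λ_max−λ_min) = −37·(-sqrt(37)/2 - 1/2)/(18−(-sqrt(37)/2 - 1/2)) = sqrt(37).
ϑ(G) ≈ 6.082763.

sqrt(37)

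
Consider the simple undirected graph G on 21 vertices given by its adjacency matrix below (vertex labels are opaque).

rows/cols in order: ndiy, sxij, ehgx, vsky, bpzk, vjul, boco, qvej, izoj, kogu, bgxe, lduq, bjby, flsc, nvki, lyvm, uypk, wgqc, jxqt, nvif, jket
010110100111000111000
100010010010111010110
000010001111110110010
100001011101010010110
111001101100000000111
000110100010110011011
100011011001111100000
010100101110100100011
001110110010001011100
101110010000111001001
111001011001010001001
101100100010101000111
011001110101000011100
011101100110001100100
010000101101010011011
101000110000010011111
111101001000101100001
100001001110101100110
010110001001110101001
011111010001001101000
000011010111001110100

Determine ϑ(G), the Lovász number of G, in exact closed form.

N(bjby) = {sxij, ehgx, vjul, boco, qvej, kogu, lduq, uypk, wgqc, jxqt}, |N(bjby)| = 10.
N(kogu) = {ndiy, ehgx, vsky, bpzk, qvej, bjby, flsc, nvki, wgqc, jket}, |N(kogu)| = 10.
deg(nvki) = 10; N(nvki) = {sxij, boco, izoj, kogu, lduq, flsc, uypk, wgqc, nvif, jket}.
deg(bgxe) = 10; N(bgxe) = {ndiy, sxij, ehgx, vjul, qvej, izoj, lduq, flsc, wgqc, jket}.
Regular of degree 10 on 21 vertices: this is K(7,2), the Kneser graph.
A has 3 distinct eigenvalues ≈ [10.0, 1.0, -4.0].
Lovász: ϑ = −21(-4)/(10+-1*(-4)) = 6.
ϑ(G) ≈ 6.000000000.

6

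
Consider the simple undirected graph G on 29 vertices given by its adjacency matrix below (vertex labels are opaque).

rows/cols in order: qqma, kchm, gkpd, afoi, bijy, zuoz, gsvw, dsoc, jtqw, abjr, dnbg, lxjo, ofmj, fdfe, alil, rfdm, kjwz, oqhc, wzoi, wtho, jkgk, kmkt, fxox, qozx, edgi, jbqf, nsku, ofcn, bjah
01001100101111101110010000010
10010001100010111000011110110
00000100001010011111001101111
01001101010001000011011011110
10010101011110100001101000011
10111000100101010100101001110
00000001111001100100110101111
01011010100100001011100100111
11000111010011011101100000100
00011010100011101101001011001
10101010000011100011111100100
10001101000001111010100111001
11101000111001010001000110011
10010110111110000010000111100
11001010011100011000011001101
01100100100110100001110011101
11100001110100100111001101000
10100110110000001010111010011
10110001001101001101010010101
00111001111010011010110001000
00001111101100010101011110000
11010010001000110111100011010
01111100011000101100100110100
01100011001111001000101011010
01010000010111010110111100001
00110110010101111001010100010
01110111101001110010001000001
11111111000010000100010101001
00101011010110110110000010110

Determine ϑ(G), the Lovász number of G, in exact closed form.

sqrt(29)

deg(jkgk) = 14; N(jkgk) = {bijy, zuoz, gsvw, dsoc, jtqw, dnbg, lxjo, rfdm, oqhc, wtho, kmkt, fxox, qozx, edgi}.
Vertex fdfe has 14 neighbors: qqma, afoi, zuoz, gsvw, jtqw, abjr, dnbg, lxjo, ofmj, wzoi, qozx, edgi, jbqf, nsku.
deg(wzoi) = 14; N(wzoi) = {qqma, gkpd, afoi, dsoc, dnbg, lxjo, fdfe, kjwz, oqhc, wtho, kmkt, edgi, nsku, bjah}.
Vertex gsvw has 14 neighbors: dsoc, jtqw, abjr, dnbg, fdfe, alil, oqhc, jkgk, kmkt, qozx, jbqf, nsku, ofcn, bjah.
deg(v) = 14 for all v (|V|=29); SR(29,14,6,7) — a Paley graph.
spec(A) ≈ [14.0, 2.193, -3.193] (distinct, 3 d.p.).
Lovász: ϑ = −29(-sqrt(29)/2 - 1/2)/(14+-(-sqrt(29)/2 - 1/2)) = sqrt(29).
ϑ(G) ≈ 5.38516.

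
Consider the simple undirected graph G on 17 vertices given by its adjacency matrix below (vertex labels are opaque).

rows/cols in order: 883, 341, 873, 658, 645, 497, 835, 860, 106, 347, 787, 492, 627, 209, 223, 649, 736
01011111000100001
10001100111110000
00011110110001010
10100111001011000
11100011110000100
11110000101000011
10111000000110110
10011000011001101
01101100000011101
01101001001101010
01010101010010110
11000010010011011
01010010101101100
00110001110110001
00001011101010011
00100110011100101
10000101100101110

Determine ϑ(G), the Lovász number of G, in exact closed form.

sqrt(17)

Vertex 649 has 8 neighbors: 873, 497, 835, 347, 787, 492, 223, 736.
N(341) = {883, 645, 497, 106, 347, 787, 492, 627}, |N(341)| = 8.
Vertex 860 has 8 neighbors: 883, 658, 645, 347, 787, 209, 223, 736.
N(658) = {883, 873, 497, 835, 860, 787, 627, 209}, |N(658)| = 8.
17-vertex 8-regular graph: strongly regular (17,8,3,4).
spec(A) ≈ [8.0, 1.56155, -2.56155] (distinct, 5 d.p.).
−17·(-sqrt(17)/2 - 1/2) / ((8)−(-sqrt(17)/2 - 1/2)) = sqrt(17) = ϑ(G).
= 4.12310563… (decimal).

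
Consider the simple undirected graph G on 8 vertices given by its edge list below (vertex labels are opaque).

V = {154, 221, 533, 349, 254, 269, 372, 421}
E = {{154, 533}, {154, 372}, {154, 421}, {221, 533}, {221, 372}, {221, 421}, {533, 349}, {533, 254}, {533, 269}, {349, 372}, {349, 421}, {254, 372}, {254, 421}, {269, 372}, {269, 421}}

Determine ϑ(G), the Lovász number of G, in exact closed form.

deg(533) = 5; N(533) = {154, 221, 349, 254, 269}.
deg(154) = 3; N(154) = {533, 372, 421}.
Vertex 349 has 3 neighbors: 533, 372, 421.
deg(254) = 3; N(254) = {533, 372, 421}.
G = K_{5,3}: α = 5 = χ(Ḡ), so ϑ = 5.
ϑ(G) ≈ 5.00000000.
α=5, χ(Ḡ)=5; ϑ=5 lies between (collapsed).

5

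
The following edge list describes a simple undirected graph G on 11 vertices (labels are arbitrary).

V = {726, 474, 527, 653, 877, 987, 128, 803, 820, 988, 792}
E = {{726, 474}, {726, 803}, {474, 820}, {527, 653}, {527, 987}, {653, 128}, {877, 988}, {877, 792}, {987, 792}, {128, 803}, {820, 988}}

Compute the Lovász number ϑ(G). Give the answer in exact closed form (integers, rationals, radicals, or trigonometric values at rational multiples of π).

11*cos(pi/11)/(cos(pi/11) + 1)

N(820) = {474, 988}, |N(820)| = 2.
N(988) = {877, 820}, |N(988)| = 2.
Vertex 792 has 2 neighbors: 877, 987.
deg(726) = 2; N(726) = {474, 803}.
Every vertex has degree 2 (N=11); connected 2-regular on 11 ⇒ C_{11}.
spec(A) ≈ [2.0, 1.6825, 0.8308, -0.2846, -1.3097, -1.919] (distinct, 4 d.p.).
Lovász: ϑ = −11(-2*cos(pi/11))/(2+-(-1)*2*cos(pi/11)) = 11*cos(pi/11)/(cos(pi/11) + 1).
= 5.38630291… (decimal).
5 ≤ 11*cos(pi/11)/(cos(pi/11) + 1) ≤ 6: both strict.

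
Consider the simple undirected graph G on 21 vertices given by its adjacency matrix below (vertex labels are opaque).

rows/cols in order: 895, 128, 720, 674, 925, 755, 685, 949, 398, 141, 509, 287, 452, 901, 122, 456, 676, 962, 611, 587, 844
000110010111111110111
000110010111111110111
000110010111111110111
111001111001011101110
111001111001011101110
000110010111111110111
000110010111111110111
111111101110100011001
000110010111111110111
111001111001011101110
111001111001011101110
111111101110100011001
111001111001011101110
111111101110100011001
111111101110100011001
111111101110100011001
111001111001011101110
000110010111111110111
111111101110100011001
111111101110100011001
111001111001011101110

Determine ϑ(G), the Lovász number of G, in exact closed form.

deg(676) = 14; N(676) = {895, 128, 720, 755, 685, 949, 398, 287, 901, 122, 456, 962, 611, 587}.
deg(901) = 14; N(901) = {895, 128, 720, 674, 925, 755, 685, 398, 141, 509, 452, 676, 962, 844}.
N(509) = {895, 128, 720, 755, 685, 949, 398, 287, 901, 122, 456, 962, 611, 587}, |N(509)| = 14.
Vertex 720 has 14 neighbors: 674, 925, 949, 141, 509, 287, 452, 901, 122, 456, 676, 611, 587, 844.
K_{7,7,7} (perfect); ϑ(G) = α(G) = max{7,7,7} = 7.
≈ 7.00000 (to 5 d.p.).
7 ≤ 7 ≤ 7: collapsed.

7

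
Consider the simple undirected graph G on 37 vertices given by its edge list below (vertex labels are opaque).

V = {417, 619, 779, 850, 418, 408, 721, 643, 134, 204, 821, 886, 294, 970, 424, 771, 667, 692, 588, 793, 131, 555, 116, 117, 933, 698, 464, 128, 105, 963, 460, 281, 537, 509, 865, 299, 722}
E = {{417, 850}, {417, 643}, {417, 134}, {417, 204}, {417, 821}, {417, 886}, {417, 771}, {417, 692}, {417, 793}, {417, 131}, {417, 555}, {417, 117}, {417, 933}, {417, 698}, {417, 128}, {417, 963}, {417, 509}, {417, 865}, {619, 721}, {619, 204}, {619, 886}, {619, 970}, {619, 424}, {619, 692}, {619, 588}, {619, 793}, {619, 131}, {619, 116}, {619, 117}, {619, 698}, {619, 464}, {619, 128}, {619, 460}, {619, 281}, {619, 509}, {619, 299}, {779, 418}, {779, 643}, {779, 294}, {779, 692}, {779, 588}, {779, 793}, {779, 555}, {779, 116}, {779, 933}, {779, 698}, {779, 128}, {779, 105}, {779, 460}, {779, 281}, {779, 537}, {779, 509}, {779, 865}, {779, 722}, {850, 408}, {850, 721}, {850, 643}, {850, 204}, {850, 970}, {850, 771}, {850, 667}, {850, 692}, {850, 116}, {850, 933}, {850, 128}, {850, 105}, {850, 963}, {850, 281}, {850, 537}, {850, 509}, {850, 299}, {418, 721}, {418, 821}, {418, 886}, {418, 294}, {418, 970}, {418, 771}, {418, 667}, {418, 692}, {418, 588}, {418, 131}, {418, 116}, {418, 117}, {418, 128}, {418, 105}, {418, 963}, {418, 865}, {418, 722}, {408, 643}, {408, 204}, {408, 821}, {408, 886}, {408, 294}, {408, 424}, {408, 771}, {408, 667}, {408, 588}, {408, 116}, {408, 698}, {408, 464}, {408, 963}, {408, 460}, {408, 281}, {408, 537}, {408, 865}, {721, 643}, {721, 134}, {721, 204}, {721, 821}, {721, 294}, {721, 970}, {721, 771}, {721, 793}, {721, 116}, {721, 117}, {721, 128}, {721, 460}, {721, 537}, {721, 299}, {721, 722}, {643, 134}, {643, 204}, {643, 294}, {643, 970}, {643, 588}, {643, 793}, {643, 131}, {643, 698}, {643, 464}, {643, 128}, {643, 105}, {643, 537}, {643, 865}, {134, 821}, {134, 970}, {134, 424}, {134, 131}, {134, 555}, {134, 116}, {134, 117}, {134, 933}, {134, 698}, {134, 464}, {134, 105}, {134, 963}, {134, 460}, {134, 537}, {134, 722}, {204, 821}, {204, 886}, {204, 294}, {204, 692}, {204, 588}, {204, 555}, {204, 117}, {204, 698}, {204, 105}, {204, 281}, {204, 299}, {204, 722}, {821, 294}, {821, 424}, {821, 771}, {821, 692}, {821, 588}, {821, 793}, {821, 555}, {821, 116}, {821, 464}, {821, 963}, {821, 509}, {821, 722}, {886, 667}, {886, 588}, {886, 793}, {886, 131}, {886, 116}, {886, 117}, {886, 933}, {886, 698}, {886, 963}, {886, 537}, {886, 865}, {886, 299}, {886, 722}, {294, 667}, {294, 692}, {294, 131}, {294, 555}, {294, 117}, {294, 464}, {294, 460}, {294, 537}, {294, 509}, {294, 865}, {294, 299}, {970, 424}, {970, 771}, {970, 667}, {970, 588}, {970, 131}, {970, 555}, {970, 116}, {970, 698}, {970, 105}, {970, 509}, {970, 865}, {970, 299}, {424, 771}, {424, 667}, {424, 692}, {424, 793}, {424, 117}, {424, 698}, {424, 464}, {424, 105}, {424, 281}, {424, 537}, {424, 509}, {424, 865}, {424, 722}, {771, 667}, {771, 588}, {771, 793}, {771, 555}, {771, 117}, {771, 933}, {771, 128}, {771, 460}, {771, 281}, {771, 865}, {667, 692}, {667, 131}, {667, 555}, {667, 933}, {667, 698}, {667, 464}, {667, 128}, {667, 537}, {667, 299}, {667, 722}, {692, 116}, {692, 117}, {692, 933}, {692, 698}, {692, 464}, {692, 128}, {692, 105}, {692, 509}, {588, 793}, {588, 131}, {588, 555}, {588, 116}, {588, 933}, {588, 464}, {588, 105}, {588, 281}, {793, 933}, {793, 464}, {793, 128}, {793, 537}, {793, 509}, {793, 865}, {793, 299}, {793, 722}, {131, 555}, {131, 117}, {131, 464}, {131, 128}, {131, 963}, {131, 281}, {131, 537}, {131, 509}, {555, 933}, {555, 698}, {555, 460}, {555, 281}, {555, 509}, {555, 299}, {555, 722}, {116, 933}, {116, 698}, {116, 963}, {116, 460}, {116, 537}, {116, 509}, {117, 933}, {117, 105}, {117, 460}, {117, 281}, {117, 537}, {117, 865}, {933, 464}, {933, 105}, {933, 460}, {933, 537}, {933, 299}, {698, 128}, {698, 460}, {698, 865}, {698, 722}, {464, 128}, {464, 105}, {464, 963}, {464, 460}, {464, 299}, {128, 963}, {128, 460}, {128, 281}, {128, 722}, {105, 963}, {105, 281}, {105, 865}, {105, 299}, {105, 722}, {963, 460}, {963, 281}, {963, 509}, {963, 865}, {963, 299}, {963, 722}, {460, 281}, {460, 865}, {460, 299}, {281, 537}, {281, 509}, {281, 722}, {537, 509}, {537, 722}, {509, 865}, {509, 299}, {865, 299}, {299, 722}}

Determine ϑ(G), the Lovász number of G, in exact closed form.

N(821) = {417, 418, 408, 721, 134, 204, 294, 424, 771, 692, 588, 793, 555, 116, 464, 963, 509, 722}, |N(821)| = 18.
deg(134) = 18; N(134) = {417, 721, 643, 821, 970, 424, 131, 555, 116, 117, 933, 698, 464, 105, 963, 460, 537, 722}.
deg(424) = 18; N(424) = {619, 408, 134, 821, 970, 771, 667, 692, 793, 117, 698, 464, 105, 281, 537, 509, 865, 722}.
N(116) = {619, 779, 850, 418, 408, 721, 134, 821, 886, 970, 692, 588, 933, 698, 963, 460, 537, 509}, |N(116)| = 18.
Regular of degree 18 on 37 vertices: Paley(37): SR with (k,λ,μ)=(18,8,9).
Distinct eigenvalues (to 5 d.p.): [18.0, 2.54138, -3.54138].
Lovász: ϑ = −37(-sqrt(37)/2 - 1/2)/(18+-(-sqrt(37)/2 - 1/2)) = sqrt(37).
≈ 6.08276253 (to 8 d.p.).

sqrt(37)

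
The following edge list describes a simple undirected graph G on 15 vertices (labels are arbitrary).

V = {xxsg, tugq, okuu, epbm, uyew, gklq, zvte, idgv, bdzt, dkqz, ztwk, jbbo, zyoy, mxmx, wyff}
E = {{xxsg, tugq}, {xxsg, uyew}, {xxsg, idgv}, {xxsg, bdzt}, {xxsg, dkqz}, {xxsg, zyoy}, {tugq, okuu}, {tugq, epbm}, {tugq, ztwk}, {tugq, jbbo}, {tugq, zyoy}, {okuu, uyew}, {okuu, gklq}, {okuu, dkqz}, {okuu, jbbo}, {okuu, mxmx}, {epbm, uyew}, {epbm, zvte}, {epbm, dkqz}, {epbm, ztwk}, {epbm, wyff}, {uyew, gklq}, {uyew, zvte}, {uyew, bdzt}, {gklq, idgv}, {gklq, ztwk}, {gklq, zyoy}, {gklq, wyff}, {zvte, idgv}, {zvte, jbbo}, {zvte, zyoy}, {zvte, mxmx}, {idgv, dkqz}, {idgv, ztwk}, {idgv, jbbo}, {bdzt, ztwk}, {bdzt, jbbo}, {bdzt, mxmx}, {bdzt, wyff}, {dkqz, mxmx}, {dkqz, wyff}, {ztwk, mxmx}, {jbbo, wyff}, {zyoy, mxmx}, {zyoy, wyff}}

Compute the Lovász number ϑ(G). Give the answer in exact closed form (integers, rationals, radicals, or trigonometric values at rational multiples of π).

5

Vertex tugq has 6 neighbors: xxsg, okuu, epbm, ztwk, jbbo, zyoy.
N(jbbo) = {tugq, okuu, zvte, idgv, bdzt, wyff}, |N(jbbo)| = 6.
N(wyff) = {epbm, gklq, bdzt, dkqz, jbbo, zyoy}, |N(wyff)| = 6.
deg(xxsg) = 6; N(xxsg) = {tugq, uyew, idgv, bdzt, dkqz, zyoy}.
deg(v) = 6 for all v (|V|=15); this is K(6,2), the Kneser graph.
spec(A) ≈ [6.0, 1.0, -3.0] (distinct, 3 d.p.).
λ_max=6, λ_min=-3; ϑ = −15·λ_min/(λ_max−λ_min) = 5.
= 5.0000000… (decimal).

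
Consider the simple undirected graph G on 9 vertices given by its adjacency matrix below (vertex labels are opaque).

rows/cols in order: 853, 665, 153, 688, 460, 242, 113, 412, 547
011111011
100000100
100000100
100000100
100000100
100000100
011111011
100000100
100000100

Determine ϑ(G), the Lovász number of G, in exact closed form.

deg(688) = 2; N(688) = {853, 113}.
deg(665) = 2; N(665) = {853, 113}.
deg(547) = 2; N(547) = {853, 113}.
deg(113) = 7; N(113) = {665, 153, 688, 460, 242, 412, 547}.
Complete 2-partite, parts [7, 2]: perfect, ϑ = α = 7.
= 7.0000000… (decimal).
Lovász sandwich 7 ≤ 7 ≤ 7: collapsed.

7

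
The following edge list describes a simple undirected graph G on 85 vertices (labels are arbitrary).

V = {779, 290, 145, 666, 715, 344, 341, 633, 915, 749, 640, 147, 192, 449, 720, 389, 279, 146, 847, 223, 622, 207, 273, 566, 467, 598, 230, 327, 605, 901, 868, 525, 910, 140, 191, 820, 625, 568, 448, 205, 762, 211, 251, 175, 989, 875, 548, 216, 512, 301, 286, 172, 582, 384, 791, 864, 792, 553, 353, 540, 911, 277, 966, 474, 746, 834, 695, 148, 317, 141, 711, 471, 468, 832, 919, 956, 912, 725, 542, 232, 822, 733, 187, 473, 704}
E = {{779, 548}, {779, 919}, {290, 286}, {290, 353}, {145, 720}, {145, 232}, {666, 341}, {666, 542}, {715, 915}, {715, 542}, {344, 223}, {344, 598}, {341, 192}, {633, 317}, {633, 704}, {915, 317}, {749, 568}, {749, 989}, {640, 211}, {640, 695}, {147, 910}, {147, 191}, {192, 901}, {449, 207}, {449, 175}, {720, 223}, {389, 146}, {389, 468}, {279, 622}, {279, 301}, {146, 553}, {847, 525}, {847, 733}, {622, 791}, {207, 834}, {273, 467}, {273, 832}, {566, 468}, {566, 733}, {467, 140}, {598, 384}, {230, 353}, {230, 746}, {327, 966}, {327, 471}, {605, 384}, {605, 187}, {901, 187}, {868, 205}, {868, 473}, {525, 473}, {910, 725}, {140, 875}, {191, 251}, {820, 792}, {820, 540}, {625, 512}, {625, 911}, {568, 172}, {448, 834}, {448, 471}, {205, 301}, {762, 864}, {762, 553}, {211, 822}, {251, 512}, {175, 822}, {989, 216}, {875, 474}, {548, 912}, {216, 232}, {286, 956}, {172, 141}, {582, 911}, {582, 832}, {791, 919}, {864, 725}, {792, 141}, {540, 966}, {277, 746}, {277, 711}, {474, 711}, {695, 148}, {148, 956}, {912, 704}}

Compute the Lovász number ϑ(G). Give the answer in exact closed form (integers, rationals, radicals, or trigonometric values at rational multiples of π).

deg(468) = 2; N(468) = {389, 566}.
N(566) = {468, 733}, |N(566)| = 2.
deg(553) = 2; N(553) = {146, 762}.
N(147) = {910, 191}, |N(147)| = 2.
G on 85 vertices is 2-regular; connected 2-regular on 85 ⇒ C_{85}.
Distinct eigenvalues (to 6 d.p.): [2.0, 1.994538, 1.978183, 1.951024, 1.913209, 1.864944, 1.806494, 1.738178, 1.660368, 1.57349, 1.478018, 1.374473, 1.263422, 1.14547, 1.021262, 0.891477, 0.756822, 0.618034, 0.47587, 0.331108, 0.184537, 0.036958, -0.110823, -0.257998, -0.403765, -0.547326, -0.687898, -0.824713, -0.957023, -1.084107, -1.205269, -1.319849, -1.42722, -1.526797, -1.618034, -1.700434, -1.773547, -1.836974, -1.890368, -1.933437, -1.965946, -1.987718, -1.998634].
Lovász: ϑ = −85(-2*cos(pi/85))/(2+-(-1)*2*cos(pi/85)) = 85*cos(pi/85)/(cos(pi/85) + 1).
= 42.48548… (decimal).
Sandwich: α(G)=42 ≤ ϑ(G)=85*cos(pi/85)/(cos(pi/85) + 1) ≤ χ(Ḡ)=43 (both strict).

85*cos(pi/85)/(cos(pi/85) + 1)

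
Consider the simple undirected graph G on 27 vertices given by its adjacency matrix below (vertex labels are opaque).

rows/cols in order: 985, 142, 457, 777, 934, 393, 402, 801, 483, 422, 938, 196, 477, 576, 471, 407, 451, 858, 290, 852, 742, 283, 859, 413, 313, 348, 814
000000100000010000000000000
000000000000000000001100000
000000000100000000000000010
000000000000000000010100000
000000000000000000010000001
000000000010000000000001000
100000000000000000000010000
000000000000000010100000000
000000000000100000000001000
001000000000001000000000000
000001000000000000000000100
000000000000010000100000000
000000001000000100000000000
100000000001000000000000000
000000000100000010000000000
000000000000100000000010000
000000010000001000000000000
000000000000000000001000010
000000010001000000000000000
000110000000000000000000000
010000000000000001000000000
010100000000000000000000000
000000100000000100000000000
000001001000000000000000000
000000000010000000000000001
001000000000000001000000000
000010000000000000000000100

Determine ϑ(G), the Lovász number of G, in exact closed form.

27*cos(pi/27)/(cos(pi/27) + 1)

Vertex 457 has 2 neighbors: 422, 348.
Vertex 283 has 2 neighbors: 142, 777.
N(985) = {402, 576}, |N(985)| = 2.
Vertex 407 has 2 neighbors: 477, 859.
2-regular, N=27; connected 2-regular on 27 ⇒ C_{27}.
A has 14 distinct eigenvalues ≈ [2.0, 1.946, 1.787, 1.532, 1.194, 0.792, 0.347, -0.116, -0.574, -1.0, -1.372, -1.671, -1.879, -1.986].
−27·(-2*cos(pi/27)) / ((2)−(-2*cos(pi/27))) = 27*cos(pi/27)/(cos(pi/27) + 1) = ϑ(G).
Numerically 13.4542041.
Check 13 ≤ 27*cos(pi/27)/(cos(pi/27) + 1) ≤ 14: both strict.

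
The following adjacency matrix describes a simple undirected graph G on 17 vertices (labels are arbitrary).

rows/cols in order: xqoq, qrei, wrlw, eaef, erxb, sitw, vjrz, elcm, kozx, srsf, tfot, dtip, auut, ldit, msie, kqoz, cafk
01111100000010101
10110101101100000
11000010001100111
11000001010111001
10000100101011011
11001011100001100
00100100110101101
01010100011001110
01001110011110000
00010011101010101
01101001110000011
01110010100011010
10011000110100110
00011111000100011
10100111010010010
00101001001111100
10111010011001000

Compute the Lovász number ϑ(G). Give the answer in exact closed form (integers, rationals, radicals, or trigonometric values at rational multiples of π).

sqrt(17)

Vertex erxb has 8 neighbors: xqoq, sitw, kozx, tfot, auut, ldit, kqoz, cafk.
Vertex elcm has 8 neighbors: qrei, eaef, sitw, srsf, tfot, ldit, msie, kqoz.
deg(eaef) = 8; N(eaef) = {xqoq, qrei, elcm, srsf, dtip, auut, ldit, cafk}.
deg(ldit) = 8; N(ldit) = {eaef, erxb, sitw, vjrz, elcm, dtip, kqoz, cafk}.
G on 17 vertices is 8-regular; Paley(17): SR with (k,λ,μ)=(8,3,4).
Distinct eigenvalues (to 3 d.p.): [8.0, 1.562, -2.562].
With N=17: ϑ(G) = 17·(-(-sqrt(17)/2 - 1/2))/(8−(-sqrt(17)/2 - 1/2)) = sqrt(17).
≈ 4.12311 (to 5 d.p.).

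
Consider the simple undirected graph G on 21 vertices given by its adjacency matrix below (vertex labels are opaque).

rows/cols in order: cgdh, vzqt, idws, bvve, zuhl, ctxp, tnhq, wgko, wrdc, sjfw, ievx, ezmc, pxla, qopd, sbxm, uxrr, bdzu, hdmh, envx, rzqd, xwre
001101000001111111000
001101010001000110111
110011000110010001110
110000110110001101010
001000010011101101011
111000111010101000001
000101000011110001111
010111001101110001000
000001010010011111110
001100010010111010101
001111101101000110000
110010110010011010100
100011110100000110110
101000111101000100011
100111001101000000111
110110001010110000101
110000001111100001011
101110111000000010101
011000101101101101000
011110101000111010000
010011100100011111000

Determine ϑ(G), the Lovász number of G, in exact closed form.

N(uxrr) = {cgdh, vzqt, bvve, zuhl, wrdc, ievx, pxla, qopd, envx, xwre}, |N(uxrr)| = 10.
deg(xwre) = 10; N(xwre) = {vzqt, zuhl, ctxp, tnhq, sjfw, qopd, sbxm, uxrr, bdzu, hdmh}.
deg(wrdc) = 10; N(wrdc) = {ctxp, wgko, ievx, qopd, sbxm, uxrr, bdzu, hdmh, envx, rzqd}.
Vertex idws has 10 neighbors: cgdh, vzqt, zuhl, ctxp, sjfw, ievx, qopd, hdmh, envx, rzqd.
21-vertex 10-regular graph: Kneser K(7,2) on C(7,2)=21 vertices.
A has 3 distinct eigenvalues ≈ [10.0, 1.0, -4.0].
ϑ = −N·λ_min/(λ_max−λ_min) = −21·(-4)/(10−(-4)) = 6.
= 6.00000000… (decimal).

6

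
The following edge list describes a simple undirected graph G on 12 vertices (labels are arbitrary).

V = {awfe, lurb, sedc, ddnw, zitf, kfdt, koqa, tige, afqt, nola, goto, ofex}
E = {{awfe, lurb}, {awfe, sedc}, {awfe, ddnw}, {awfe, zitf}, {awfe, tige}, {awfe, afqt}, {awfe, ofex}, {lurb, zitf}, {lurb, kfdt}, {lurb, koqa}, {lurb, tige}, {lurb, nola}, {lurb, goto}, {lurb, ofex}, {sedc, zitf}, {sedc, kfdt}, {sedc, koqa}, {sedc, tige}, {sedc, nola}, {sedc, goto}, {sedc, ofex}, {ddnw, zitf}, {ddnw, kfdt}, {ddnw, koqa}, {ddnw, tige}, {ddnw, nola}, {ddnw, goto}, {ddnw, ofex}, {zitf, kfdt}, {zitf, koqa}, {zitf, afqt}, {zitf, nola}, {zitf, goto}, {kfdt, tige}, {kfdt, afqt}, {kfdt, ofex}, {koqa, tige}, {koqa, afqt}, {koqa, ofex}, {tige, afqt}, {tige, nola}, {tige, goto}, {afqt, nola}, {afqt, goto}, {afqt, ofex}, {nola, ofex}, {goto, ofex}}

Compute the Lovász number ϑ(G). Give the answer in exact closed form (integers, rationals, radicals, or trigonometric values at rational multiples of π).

N(sedc) = {awfe, zitf, kfdt, koqa, tige, nola, goto, ofex}, |N(sedc)| = 8.
Vertex tige has 9 neighbors: awfe, lurb, sedc, ddnw, kfdt, koqa, afqt, nola, goto.
Vertex afqt has 8 neighbors: awfe, zitf, kfdt, koqa, tige, nola, goto, ofex.
Vertex kfdt has 7 neighbors: lurb, sedc, ddnw, zitf, tige, afqt, ofex.
3 parts of sizes [5, 4, 3]; α(G) = 5 = ϑ (perfect).
Numerically 5.00000000.
Sandwich: α(G)=5 ≤ ϑ(G)=5 ≤ χ(Ḡ)=5 (collapsed).

5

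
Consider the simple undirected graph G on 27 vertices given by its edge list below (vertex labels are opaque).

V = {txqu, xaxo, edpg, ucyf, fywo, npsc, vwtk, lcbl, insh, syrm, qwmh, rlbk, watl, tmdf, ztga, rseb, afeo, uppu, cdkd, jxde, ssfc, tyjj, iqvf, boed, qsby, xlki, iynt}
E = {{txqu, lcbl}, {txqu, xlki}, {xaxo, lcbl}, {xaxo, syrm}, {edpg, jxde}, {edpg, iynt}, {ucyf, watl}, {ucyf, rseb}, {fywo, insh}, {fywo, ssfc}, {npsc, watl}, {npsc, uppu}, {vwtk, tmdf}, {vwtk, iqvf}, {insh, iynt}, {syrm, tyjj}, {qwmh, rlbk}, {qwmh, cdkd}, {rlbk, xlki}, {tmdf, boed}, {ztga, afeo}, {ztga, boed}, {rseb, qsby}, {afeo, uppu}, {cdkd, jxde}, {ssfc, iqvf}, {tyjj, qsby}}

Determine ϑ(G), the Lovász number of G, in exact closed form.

27*cos(pi/27)/(cos(pi/27) + 1)

Vertex tmdf has 2 neighbors: vwtk, boed.
deg(txqu) = 2; N(txqu) = {lcbl, xlki}.
N(rlbk) = {qwmh, xlki}, |N(rlbk)| = 2.
deg(ssfc) = 2; N(ssfc) = {fywo, iqvf}.
deg(v) = 2 for all v (|V|=27); this is C_{27}, the 27-cycle.
A has 14 distinct eigenvalues ≈ [2.0, 1.94609, 1.78727, 1.53209, 1.19432, 0.79216, 0.3473, -0.11629, -0.57361, -1.0, -1.37248, -1.67098, -1.87939, -1.98648].
Lovász (edge-transitive): ϑ = −27·(-2*cos(pi/27))/((2)−(-2*cos(pi/27))) = 27*cos(pi/27)/(cos(pi/27) + 1).
≈ 13.454204 (to 6 d.p.).
Check 13 ≤ 27*cos(pi/27)/(cos(pi/27) + 1) ≤ 14: both strict.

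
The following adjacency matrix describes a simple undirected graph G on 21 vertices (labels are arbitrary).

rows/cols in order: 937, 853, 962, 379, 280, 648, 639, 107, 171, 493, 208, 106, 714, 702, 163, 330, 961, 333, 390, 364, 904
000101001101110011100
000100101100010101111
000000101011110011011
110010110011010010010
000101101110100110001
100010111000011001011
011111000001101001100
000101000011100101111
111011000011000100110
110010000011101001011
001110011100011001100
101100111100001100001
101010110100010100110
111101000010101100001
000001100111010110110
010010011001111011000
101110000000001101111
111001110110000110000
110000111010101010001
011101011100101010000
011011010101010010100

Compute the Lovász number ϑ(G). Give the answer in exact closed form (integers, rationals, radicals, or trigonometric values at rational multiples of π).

6

Vertex 904 has 10 neighbors: 853, 962, 280, 648, 107, 493, 106, 702, 961, 390.
Vertex 163 has 10 neighbors: 648, 639, 493, 208, 106, 702, 330, 961, 390, 364.
Vertex 648 has 10 neighbors: 937, 280, 639, 107, 171, 702, 163, 333, 364, 904.
N(280) = {379, 648, 639, 171, 493, 208, 714, 330, 961, 904}, |N(280)| = 10.
21-vertex 10-regular graph: Kneser-type, 2-subsets of [7].
A has 3 distinct eigenvalues ≈ [10.0, 1.0, -4.0].
Lovász (edge-transitive): ϑ = −21·(-4)/((10)−(-4)) = 6.
ϑ(G) ≈ 6.000000.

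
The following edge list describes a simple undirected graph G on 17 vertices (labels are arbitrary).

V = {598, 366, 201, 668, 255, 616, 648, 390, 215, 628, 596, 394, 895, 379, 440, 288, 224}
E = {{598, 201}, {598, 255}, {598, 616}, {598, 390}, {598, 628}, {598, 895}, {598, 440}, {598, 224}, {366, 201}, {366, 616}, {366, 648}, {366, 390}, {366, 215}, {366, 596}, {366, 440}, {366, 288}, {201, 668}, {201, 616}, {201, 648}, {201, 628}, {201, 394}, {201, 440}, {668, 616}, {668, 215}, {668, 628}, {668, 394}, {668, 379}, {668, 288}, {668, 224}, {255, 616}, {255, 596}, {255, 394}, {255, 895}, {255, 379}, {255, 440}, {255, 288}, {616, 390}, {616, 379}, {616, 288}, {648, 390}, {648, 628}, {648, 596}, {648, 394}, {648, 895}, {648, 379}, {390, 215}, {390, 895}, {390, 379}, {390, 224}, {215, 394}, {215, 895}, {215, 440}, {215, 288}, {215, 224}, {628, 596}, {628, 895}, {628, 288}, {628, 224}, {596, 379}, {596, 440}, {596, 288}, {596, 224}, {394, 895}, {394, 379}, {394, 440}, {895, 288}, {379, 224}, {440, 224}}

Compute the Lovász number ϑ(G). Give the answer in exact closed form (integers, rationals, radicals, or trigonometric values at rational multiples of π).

Vertex 379 has 8 neighbors: 668, 255, 616, 648, 390, 596, 394, 224.
deg(215) = 8; N(215) = {366, 668, 390, 394, 895, 440, 288, 224}.
deg(440) = 8; N(440) = {598, 366, 201, 255, 215, 596, 394, 224}.
deg(390) = 8; N(390) = {598, 366, 616, 648, 215, 895, 379, 224}.
G on 17 vertices is 8-regular; strongly regular (17,8,3,4).
A has 3 distinct eigenvalues ≈ [8.0, 1.561553, -2.561553].
With N=17: ϑ(G) = 17·(-(-sqrt(17)/2 - 1/2))/(8−(-sqrt(17)/2 - 1/2)) = sqrt(17).
Numerically 4.1231056.

sqrt(17)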